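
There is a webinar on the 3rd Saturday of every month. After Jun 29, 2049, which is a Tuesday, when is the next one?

Jul 17, 2049

Jun 2049 starts on a Tuesday; its first Saturday is the 5th, so the 3rd Saturday is the 19th — Jun 19, 2049.
That is not after Jun 29, 2049, so look at Jul 2049.
Jul 2049 starts on a Thursday; its first Saturday is the 3rd, so the 3rd Saturday is the 17th — Jul 17, 2049.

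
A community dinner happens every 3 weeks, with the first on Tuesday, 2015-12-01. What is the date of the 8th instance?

The 8th occurrence is 7 intervals after the first: 7 × 21 = 147 days after 2015-12-01.
December has 31 days — 30 days to the end of December leaves 117.
January has 31 days (86 left).
February has 29 days (57 left).
March has 31 days (26 left).
26 days into April → 2016-04-26.

2016-04-26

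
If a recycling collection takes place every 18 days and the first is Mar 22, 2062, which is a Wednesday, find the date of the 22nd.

The 22nd occurrence is 21 intervals after the first: 21 × 18 = 378 days after Mar 22, 2062.
Mar has 31 days — 9 days to the end of Mar leaves 369.
Apr has 30 days (339 left).
May has 31 days (308 left).
Jun has 30 days (278 left).
Jul has 31 days (247 left).
Aug has 31 days (216 left).
Sep has 30 days (186 left).
Oct has 31 days (155 left).
Nov has 30 days (125 left).
Dec has 31 days (94 left).
Jan has 31 days (63 left).
Feb has 28 days (35 left).
Mar has 31 days (4 left).
4 days into Apr → Apr 4, 2063.

Apr 4, 2063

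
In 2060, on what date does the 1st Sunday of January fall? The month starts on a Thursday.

January 2060 begins on a Thursday, so the first Sunday is January 4 (3 days later).

January 4, 2060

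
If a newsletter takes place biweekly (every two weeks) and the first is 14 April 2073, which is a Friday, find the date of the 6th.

23 June 2073

The 6th occurrence is 5 intervals after the first: 5 × 14 = 70 days after 14 April 2073.
April has 30 days — 16 days to the end of April leaves 54.
May has 31 days (23 left).
23 days into June → 23 June 2073.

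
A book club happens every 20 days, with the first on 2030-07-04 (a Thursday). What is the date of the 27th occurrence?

The 27th occurrence is 26 intervals after the first: 26 × 20 = 520 days after 2030-07-04.
July has 31 days — 27 days to the end of July leaves 493.
From end of July to end of 2030 is 153 days (340 left).
January has 31 days (309 left).
February has 28 days (281 left).
March has 31 days (250 left).
April has 30 days (220 left).
May has 31 days (189 left).
June has 30 days (159 left).
July has 31 days (128 left).
August has 31 days (97 left).
September has 30 days (67 left).
October has 31 days (36 left).
November has 30 days (6 left).
6 days into December → 2031-12-06.

2031-12-06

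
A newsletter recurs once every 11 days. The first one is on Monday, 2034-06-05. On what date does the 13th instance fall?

2034-10-15

The 13th occurrence is 12 intervals after the first: 12 × 11 = 132 days after 2034-06-05.
June has 30 days — 25 days to the end of June leaves 107.
July has 31 days (76 left).
August has 31 days (45 left).
September has 30 days (15 left).
15 days into October → 2034-10-15.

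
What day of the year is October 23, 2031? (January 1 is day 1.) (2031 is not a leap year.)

Days in months before October: 31 + 28 + 31 + 30 + 31 + 30 + 31 + 31 + 30 = 273.
Plus 23 days into October → day 296.

296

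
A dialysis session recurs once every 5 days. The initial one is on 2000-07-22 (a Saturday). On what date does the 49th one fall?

2001-03-19

The 49th occurrence is 48 intervals after the first: 48 × 5 = 240 days after 2000-07-22.
July has 31 days — 9 days to the end of July leaves 231.
August has 31 days (200 left).
September has 30 days (170 left).
October has 31 days (139 left).
November has 30 days (109 left).
December has 31 days (78 left).
January has 31 days (47 left).
February has 28 days (19 left).
19 days into March → 2001-03-19.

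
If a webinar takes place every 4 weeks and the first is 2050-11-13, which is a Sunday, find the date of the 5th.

The 5th occurrence is 4 intervals after the first: 4 × 28 = 112 days after 2050-11-13.
November has 30 days — 17 days to the end of November leaves 95.
December has 31 days (64 left).
January has 31 days (33 left).
February has 28 days (5 left).
5 days into March → 2051-03-05.

2051-03-05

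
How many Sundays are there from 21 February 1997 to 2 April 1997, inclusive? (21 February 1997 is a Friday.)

21 February 1997 is a Friday; the first Sunday on or after it is 23 February 1997 (2 days later).
From 23 February 1997 to 2 April 1997: 5 + 31 + 2 = 38 days (rest of February, March, April).
38 ÷ 7 = 5 full weeks with remainder 3, so 5 more Sundays after the first → 6.

6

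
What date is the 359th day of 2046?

2046-12-25

January has 31 days (359 − 31 = 328 remain).
February has 28 days (328 − 28 = 300 remain).
March has 31 days (300 − 31 = 269 remain).
April has 30 days (269 − 30 = 239 remain).
May has 31 days (239 − 31 = 208 remain).
June has 30 days (208 − 30 = 178 remain).
July has 31 days (178 − 31 = 147 remain).
August has 31 days (147 − 31 = 116 remain).
September has 30 days (116 − 30 = 86 remain).
October has 31 days (86 − 31 = 55 remain).
November has 30 days (55 − 30 = 25 remain).
25 into December → December 25.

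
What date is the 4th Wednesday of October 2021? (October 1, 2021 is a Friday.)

October 2021 begins on a Friday, so the first Wednesday is October 6 (5 days later).
The 4th Wednesday is 3 weeks later: 6 + 21 = 27.

27 October 2021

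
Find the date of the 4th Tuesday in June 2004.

June 2004 begins on a Tuesday, so the first Tuesday is June 1.
The 4th Tuesday is 3 weeks later: 1 + 21 = 22.

22 June 2004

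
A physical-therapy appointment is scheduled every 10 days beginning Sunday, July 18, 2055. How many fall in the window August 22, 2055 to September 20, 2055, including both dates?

Occurrences land 10·i days after July 18, 2055 for i = 0, 1, 2, …
August 22, 2055 is 35 days after the start; 35 ÷ 10 = 3 remainder 5; since the remainder is 5, round up to i = 4. First occurrence in the window: #5 on August 27, 2055 (4×10 = 40 days in).
September 20, 2055 is 64 days after the start; 64 ÷ 10 = 6 remainder 4. Last occurrence in the window: #7 on September 16, 2055.
Occurrences #5 through #7: 3 in total.

3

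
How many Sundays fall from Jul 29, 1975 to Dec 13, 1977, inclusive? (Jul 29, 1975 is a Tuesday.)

124

Jul 29, 1975 is a Tuesday; the first Sunday on or after it is Aug 3, 1975 (5 days later).
From Aug 3, 1975 to Dec 13, 1977: 150 + 366 + 347 = 863 days (rest of 1975, 1976, to Dec 13, 1977 in 1977).
863 ÷ 7 = 123 full weeks with remainder 2, so 123 more Sundays after the first → 124.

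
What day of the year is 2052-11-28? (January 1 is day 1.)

Days in months before November: 31 + 29 + 31 + 30 + 31 + 30 + 31 + 31 + 30 + 31 = 305.
Plus 28 days into November → day 333.

333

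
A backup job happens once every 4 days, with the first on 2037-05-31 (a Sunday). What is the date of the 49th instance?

2037-12-09

The 49th occurrence is 48 intervals after the first: 48 × 4 = 192 days after 2037-05-31.
May has 31 days — 0 days to the end of May leaves 192.
June has 30 days (162 left).
July has 31 days (131 left).
August has 31 days (100 left).
September has 30 days (70 left).
October has 31 days (39 left).
November has 30 days (9 left).
9 days into December → 2037-12-09.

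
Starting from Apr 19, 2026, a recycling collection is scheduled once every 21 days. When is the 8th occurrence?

Sep 13, 2026

The 8th occurrence is 7 intervals after the first: 7 × 21 = 147 days after Apr 19, 2026.
Apr has 30 days — 11 days to the end of Apr leaves 136.
May has 31 days (105 left).
Jun has 30 days (75 left).
Jul has 31 days (44 left).
Aug has 31 days (13 left).
13 days into Sep → Sep 13, 2026.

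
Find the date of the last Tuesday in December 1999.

1999-12-28

The first Tuesday of December 1999 is December 7.
December 1999 has 31 days. Adding weeks: 7, 14, 21, 28 — the last one ≤ 31 is the 28th.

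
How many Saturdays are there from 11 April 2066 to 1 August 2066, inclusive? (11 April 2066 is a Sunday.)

11 April 2066 is a Sunday; the first Saturday on or after it is 17 April 2066 (6 days later).
From 17 April 2066 to 1 August 2066: 13 + 31 + 30 + 31 + 1 = 106 days (rest of April, May, June, July, August).
106 ÷ 7 = 15 full weeks with remainder 1, so 15 more Saturdays after the first → 16.

16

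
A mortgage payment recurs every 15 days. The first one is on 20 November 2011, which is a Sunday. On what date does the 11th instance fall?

The 11th occurrence is 10 intervals after the first: 10 × 15 = 150 days after 20 November 2011.
November has 30 days — 10 days to the end of November leaves 140.
December has 31 days (109 left).
January has 31 days (78 left).
February has 29 days (49 left).
March has 31 days (18 left).
18 days into April → 18 April 2012.

18 April 2012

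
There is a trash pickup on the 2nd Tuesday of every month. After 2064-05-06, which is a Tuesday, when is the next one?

May 2064 starts on a Thursday; its first Tuesday is the 6th, so the 2nd Tuesday is the 13th — 2064-05-13.
2064-05-13 is after 2064-05-06, so that is the next one.

2064-05-13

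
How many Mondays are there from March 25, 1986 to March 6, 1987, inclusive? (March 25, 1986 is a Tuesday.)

March 25, 1986 is a Tuesday; the first Monday on or after it is March 31, 1986 (6 days later).
From March 31, 1986 to March 6, 1987: 275 + 65 = 340 days (rest of 1986, to March 6, 1987 in 1987).
340 ÷ 7 = 48 full weeks with remainder 4, so 48 more Mondays after the first → 49.

49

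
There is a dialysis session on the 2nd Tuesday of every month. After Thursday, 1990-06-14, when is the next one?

1990-07-10

June 1990 starts on a Friday; its first Tuesday is the 5th, so the 2nd Tuesday is the 12th — 1990-06-12.
That is not after 1990-06-14, so look at July 1990.
July 1990 starts on a Sunday; its first Tuesday is the 3rd, so the 2nd Tuesday is the 10th — 1990-07-10.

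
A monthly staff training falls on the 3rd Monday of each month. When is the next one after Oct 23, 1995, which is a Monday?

Oct 1995 starts on a Sunday; its first Monday is the 2nd, so the 3rd Monday is the 16th — Oct 16, 1995.
That is not after Oct 23, 1995, so look at Nov 1995.
Nov 1995 starts on a Wednesday; its first Monday is the 6th, so the 3rd Monday is the 20th — Nov 20, 1995.

Nov 20, 1995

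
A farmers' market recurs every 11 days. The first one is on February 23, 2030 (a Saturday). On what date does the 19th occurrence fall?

September 9, 2030

The 19th occurrence is 18 intervals after the first: 18 × 11 = 198 days after February 23, 2030.
February has 28 days — 5 days to the end of February leaves 193.
March has 31 days (162 left).
April has 30 days (132 left).
May has 31 days (101 left).
June has 30 days (71 left).
July has 31 days (40 left).
August has 31 days (9 left).
9 days into September → September 9, 2030.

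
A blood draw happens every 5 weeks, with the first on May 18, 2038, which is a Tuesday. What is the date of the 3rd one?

July 27, 2038

The 3rd occurrence is 2 intervals after the first: 2 × 35 = 70 days after May 18, 2038.
May has 31 days — 13 days to the end of May leaves 57.
June has 30 days (27 left).
27 days into July → July 27, 2038.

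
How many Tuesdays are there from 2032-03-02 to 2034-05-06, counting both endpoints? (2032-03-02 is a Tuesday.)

114

2032-03-02 is a Tuesday; the first Tuesday on or after it is 2032-03-02.
From 2032-03-02 to 2034-05-06: 304 + 365 + 126 = 795 days (rest of 2032, 2033, to 2034-05-06 in 2034).
795 ÷ 7 = 113 full weeks with remainder 4, so 113 more Tuesdays after the first → 114.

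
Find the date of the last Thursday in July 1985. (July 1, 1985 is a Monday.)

25 July 1985

July 1985 begins on a Monday, so the first Thursday is July 4 (3 days later).
July 1985 has 31 days. Adding weeks: 4, 11, 18, 25 — the last one ≤ 31 is the 25th.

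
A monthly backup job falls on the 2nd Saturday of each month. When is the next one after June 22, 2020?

June 2020 starts on a Monday; its first Saturday is the 6th, so the 2nd Saturday is the 13th — June 13, 2020.
That is not after June 22, 2020, so look at July 2020.
July 2020 starts on a Wednesday; its first Saturday is the 4th, so the 2nd Saturday is the 11th — July 11, 2020.

July 11, 2020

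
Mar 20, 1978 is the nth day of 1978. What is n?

Days in months before Mar: 31 + 28 = 59.
Plus 20 days into Mar → day 79.

79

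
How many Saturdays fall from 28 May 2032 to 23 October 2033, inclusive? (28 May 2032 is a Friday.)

74

28 May 2032 is a Friday; the first Saturday on or after it is 29 May 2032 (1 day later).
From 29 May 2032 to 23 October 2033: 216 + 296 = 512 days (rest of 2032, to 23 October 2033 in 2033).
512 ÷ 7 = 73 full weeks with remainder 1, so 73 more Saturdays after the first → 74.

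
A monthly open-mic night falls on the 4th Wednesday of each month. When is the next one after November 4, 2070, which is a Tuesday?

November 26, 2070

November 2070 starts on a Saturday; its first Wednesday is the 5th, so the 4th Wednesday is the 26th — November 26, 2070.
November 26, 2070 is after November 4, 2070, so that is the next one.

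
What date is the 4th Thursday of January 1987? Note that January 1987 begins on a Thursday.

January 1987 begins on a Thursday, so the first Thursday is January 1.
The 4th Thursday is 3 weeks later: 1 + 21 = 22.

January 22, 1987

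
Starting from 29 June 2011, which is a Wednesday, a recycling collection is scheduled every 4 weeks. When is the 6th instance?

16 November 2011

The 6th occurrence is 5 intervals after the first: 5 × 28 = 140 days after 29 June 2011.
June has 30 days — 1 day to the end of June leaves 139.
July has 31 days (108 left).
August has 31 days (77 left).
September has 30 days (47 left).
October has 31 days (16 left).
16 days into November → 16 November 2011.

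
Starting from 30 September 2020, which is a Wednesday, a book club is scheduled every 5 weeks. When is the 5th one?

The 5th occurrence is 4 intervals after the first: 4 × 35 = 140 days after 30 September 2020.
September has 30 days — 0 days to the end of September leaves 140.
October has 31 days (109 left).
November has 30 days (79 left).
December has 31 days (48 left).
January has 31 days (17 left).
17 days into February → 17 February 2021.

17 February 2021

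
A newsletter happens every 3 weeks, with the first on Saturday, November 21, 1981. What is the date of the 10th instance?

May 29, 1982

The 10th occurrence is 9 intervals after the first: 9 × 21 = 189 days after November 21, 1981.
November has 30 days — 9 days to the end of November leaves 180.
December has 31 days (149 left).
January has 31 days (118 left).
February has 28 days (90 left).
March has 31 days (59 left).
April has 30 days (29 left).
29 days into May → May 29, 1982.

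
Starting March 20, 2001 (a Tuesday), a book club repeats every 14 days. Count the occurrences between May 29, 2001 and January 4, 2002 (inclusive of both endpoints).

16

Occurrences land 14·i days after March 20, 2001 for i = 0, 1, 2, …
May 29, 2001 is 70 days after the start; 70 ÷ 14 = 5 remainder 0. First occurrence in the window: #6 on May 29, 2001 (5×14 = 70 days in).
January 4, 2002 is 290 days after the start; 290 ÷ 14 = 20 remainder 10. Last occurrence in the window: #21 on December 25, 2001.
Occurrences #6 through #21: 16 in total.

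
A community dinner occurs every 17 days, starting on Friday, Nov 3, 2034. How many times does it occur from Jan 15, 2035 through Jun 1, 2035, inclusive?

Occurrences land 17·i days after Nov 3, 2034 for i = 0, 1, 2, …
Jan 15, 2035 is 73 days after the start; 73 ÷ 17 = 4 remainder 5; since the remainder is 5, round up to i = 5. First occurrence in the window: #6 on Jan 27, 2035 (5×17 = 85 days in).
Jun 1, 2035 is 210 days after the start; 210 ÷ 17 = 12 remainder 6. Last occurrence in the window: #13 on May 26, 2035.
Occurrences #6 through #13: 8 in total.

8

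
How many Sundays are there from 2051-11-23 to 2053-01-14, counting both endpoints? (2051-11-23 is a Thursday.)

60

2051-11-23 is a Thursday; the first Sunday on or after it is 2051-11-26 (3 days later).
From 2051-11-26 to 2053-01-14: 35 + 366 + 14 = 415 days (rest of 2051, 2052, to 2053-01-14 in 2053).
415 ÷ 7 = 59 full weeks with remainder 2, so 59 more Sundays after the first → 60.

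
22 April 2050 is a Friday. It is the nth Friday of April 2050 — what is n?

Day 22 falls in week ⌈22/7⌉ of the month.
Days 1–7 hold the 1st Friday, 8–14 the 2nd, 15–21 the 3rd, 22–28 the 4th, 29–31 the 5th.
22 is in the range for the 4th.

4th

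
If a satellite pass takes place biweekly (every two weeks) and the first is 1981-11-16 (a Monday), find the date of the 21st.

The 21st occurrence is 20 intervals after the first: 20 × 14 = 280 days after 1981-11-16.
November has 30 days — 14 days to the end of November leaves 266.
December has 31 days (235 left).
January has 31 days (204 left).
February has 28 days (176 left).
March has 31 days (145 left).
April has 30 days (115 left).
May has 31 days (84 left).
June has 30 days (54 left).
July has 31 days (23 left).
23 days into August → 1982-08-23.

1982-08-23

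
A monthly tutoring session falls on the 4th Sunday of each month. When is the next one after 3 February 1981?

22 February 1981

February 1981 starts on a Sunday; its first Sunday is the 1st, so the 4th Sunday is the 22nd — 22 February 1981.
22 February 1981 is after 3 February 1981, so that is the next one.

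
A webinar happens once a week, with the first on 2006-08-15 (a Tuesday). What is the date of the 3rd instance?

2006-08-29

The 3rd occurrence is 2 intervals after the first: 2 × 7 = 14 days after 2006-08-15.
14 days later is 2006-08-29.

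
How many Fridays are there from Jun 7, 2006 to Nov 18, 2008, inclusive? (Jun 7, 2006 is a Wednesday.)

Jun 7, 2006 is a Wednesday; the first Friday on or after it is Jun 9, 2006 (2 days later).
From Jun 9, 2006 to Nov 18, 2008: 205 + 365 + 323 = 893 days (rest of 2006, 2007, to Nov 18, 2008 in 2008).
893 ÷ 7 = 127 full weeks with remainder 4, so 127 more Fridays after the first → 128.

128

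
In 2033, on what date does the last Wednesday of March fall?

30 March 2033

March 2033 begins on a Tuesday, so the first Wednesday is March 2 (1 day later).
March 2033 has 31 days. Adding weeks: 2, 9, 16, 23, 30 — the last one ≤ 31 is the 30th.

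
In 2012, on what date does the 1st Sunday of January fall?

January 1, 2012

January 2012 begins on a Sunday, so the first Sunday is January 1.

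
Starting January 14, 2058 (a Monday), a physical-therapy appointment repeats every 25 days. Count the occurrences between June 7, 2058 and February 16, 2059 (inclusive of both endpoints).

10

Occurrences land 25·i days after January 14, 2058 for i = 0, 1, 2, …
June 7, 2058 is 144 days after the start; 144 ÷ 25 = 5 remainder 19; since the remainder is 19, round up to i = 6. First occurrence in the window: #7 on June 13, 2058 (6×25 = 150 days in).
February 16, 2059 is 398 days after the start; 398 ÷ 25 = 15 remainder 23. Last occurrence in the window: #16 on January 24, 2059.
Occurrences #7 through #16: 10 in total.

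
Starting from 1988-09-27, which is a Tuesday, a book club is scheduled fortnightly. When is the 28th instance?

The 28th occurrence is 27 intervals after the first: 27 × 14 = 378 days after 1988-09-27.
September has 30 days — 3 days to the end of September leaves 375.
October has 31 days (344 left).
November has 30 days (314 left).
December has 31 days (283 left).
January has 31 days (252 left).
February has 28 days (224 left).
March has 31 days (193 left).
April has 30 days (163 left).
May has 31 days (132 left).
June has 30 days (102 left).
July has 31 days (71 left).
August has 31 days (40 left).
September has 30 days (10 left).
10 days into October → 1989-10-10.

1989-10-10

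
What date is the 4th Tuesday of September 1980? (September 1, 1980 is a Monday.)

September 1980 begins on a Monday, so the first Tuesday is September 2 (1 day later).
The 4th Tuesday is 3 weeks later: 2 + 21 = 23.

1980-09-23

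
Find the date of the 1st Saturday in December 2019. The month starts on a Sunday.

December 2019 begins on a Sunday, so the first Saturday is December 7 (6 days later).

December 7, 2019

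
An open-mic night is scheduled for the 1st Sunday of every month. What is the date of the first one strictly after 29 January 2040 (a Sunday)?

5 February 2040

January 2040 starts on a Sunday, so its 1st Sunday is 1 January 2040.
That is not after 29 January 2040, so look at February 2040.
February 2040 starts on a Wednesday, so its 1st Sunday is 5 February 2040 (4 days in).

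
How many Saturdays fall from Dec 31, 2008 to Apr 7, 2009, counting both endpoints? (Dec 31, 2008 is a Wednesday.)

Dec 31, 2008 is a Wednesday; the first Saturday on or after it is Jan 3, 2009 (3 days later).
From Jan 3, 2009 to Apr 7, 2009: 28 + 28 + 31 + 7 = 94 days (rest of Jan, Feb, Mar, Apr).
94 ÷ 7 = 13 full weeks with remainder 3, so 13 more Saturdays after the first → 14.

14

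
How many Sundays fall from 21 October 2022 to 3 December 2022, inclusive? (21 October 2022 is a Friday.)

21 October 2022 is a Friday; the first Sunday on or after it is 23 October 2022 (2 days later).
From 23 October 2022 to 3 December 2022: 8 + 30 + 3 = 41 days (rest of October, November, December).
41 ÷ 7 = 5 full weeks with remainder 6, so 5 more Sundays after the first → 6.

6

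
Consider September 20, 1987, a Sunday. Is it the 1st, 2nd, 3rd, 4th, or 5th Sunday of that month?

Day 20 falls in week ⌈20/7⌉ of the month.
Days 1–7 hold the 1st Sunday, 8–14 the 2nd, 15–21 the 3rd, 22–28 the 4th, 29–31 the 5th.
20 is in the range for the 3rd.

3rd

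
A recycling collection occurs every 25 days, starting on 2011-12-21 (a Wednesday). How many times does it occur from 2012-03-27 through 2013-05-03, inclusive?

Occurrences land 25·i days after 2011-12-21 for i = 0, 1, 2, …
2012-03-27 is 97 days after the start; 97 ÷ 25 = 3 remainder 22; since the remainder is 22, round up to i = 4. First occurrence in the window: #5 on 2012-03-30 (4×25 = 100 days in).
2013-05-03 is 499 days after the start; 499 ÷ 25 = 19 remainder 24. Last occurrence in the window: #20 on 2013-04-09.
Occurrences #5 through #20: 16 in total.

16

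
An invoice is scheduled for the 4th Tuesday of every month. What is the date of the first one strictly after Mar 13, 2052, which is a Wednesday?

Mar 26, 2052

Mar 2052 starts on a Friday; its first Tuesday is the 5th, so the 4th Tuesday is the 26th — Mar 26, 2052.
Mar 26, 2052 is after Mar 13, 2052, so that is the next one.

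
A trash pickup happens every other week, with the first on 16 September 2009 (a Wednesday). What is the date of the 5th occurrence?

11 November 2009

The 5th occurrence is 4 intervals after the first: 4 × 14 = 56 days after 16 September 2009.
September has 30 days — 14 days to the end of September leaves 42.
October has 31 days (11 left).
11 days into November → 11 November 2009.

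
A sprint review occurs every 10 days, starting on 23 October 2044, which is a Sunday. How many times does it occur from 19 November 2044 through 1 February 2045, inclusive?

Occurrences land 10·i days after 23 October 2044 for i = 0, 1, 2, …
19 November 2044 is 27 days after the start; 27 ÷ 10 = 2 remainder 7; since the remainder is 7, round up to i = 3. First occurrence in the window: #4 on 22 November 2044 (3×10 = 30 days in).
1 February 2045 is 101 days after the start; 101 ÷ 10 = 10 remainder 1. Last occurrence in the window: #11 on 31 January 2045.
Occurrences #4 through #11: 8 in total.

8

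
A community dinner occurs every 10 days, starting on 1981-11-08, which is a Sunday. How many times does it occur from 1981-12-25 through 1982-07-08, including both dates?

20

Occurrences land 10·i days after 1981-11-08 for i = 0, 1, 2, …
1981-12-25 is 47 days after the start; 47 ÷ 10 = 4 remainder 7; since the remainder is 7, round up to i = 5. First occurrence in the window: #6 on 1981-12-28 (5×10 = 50 days in).
1982-07-08 is 242 days after the start; 242 ÷ 10 = 24 remainder 2. Last occurrence in the window: #25 on 1982-07-06.
Occurrences #6 through #25: 20 in total.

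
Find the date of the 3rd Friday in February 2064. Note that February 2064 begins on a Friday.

February 2064 begins on a Friday, so the first Friday is February 1.
The 3rd Friday is 2 weeks later: 1 + 14 = 15.

2064-02-15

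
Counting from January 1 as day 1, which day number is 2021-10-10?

283

Days in months before October: 31 + 28 + 31 + 30 + 31 + 30 + 31 + 31 + 30 = 273.
Plus 10 days into October → day 283.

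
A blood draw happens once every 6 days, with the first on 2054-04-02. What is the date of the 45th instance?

2054-12-22

The 45th occurrence is 44 intervals after the first: 44 × 6 = 264 days after 2054-04-02.
April has 30 days — 28 days to the end of April leaves 236.
May has 31 days (205 left).
June has 30 days (175 left).
July has 31 days (144 left).
August has 31 days (113 left).
September has 30 days (83 left).
October has 31 days (52 left).
November has 30 days (22 left).
22 days into December → 2054-12-22.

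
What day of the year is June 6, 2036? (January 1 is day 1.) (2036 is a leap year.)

Days in months before June: 31 + 29 + 31 + 30 + 31 = 152.
Plus 6 days into June → day 158.

158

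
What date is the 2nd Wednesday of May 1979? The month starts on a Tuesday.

May 9, 1979

May 1979 begins on a Tuesday, so the first Wednesday is May 2 (1 day later).
The 2nd Wednesday is 1 weeks later: 2 + 7 = 9.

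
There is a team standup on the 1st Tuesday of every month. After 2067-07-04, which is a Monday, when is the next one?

July 2067 starts on a Friday, so its 1st Tuesday is 2067-07-05 (4 days in).
2067-07-05 is after 2067-07-04, so that is the next one.

2067-07-05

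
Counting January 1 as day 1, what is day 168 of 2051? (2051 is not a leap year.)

January has 31 days (168 − 31 = 137 remain).
February has 28 days (137 − 28 = 109 remain).
March has 31 days (109 − 31 = 78 remain).
April has 30 days (78 − 30 = 48 remain).
May has 31 days (48 − 31 = 17 remain).
17 into June → June 17.

June 17, 2051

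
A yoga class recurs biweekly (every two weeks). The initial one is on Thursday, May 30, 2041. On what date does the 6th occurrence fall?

The 6th occurrence is 5 intervals after the first: 5 × 14 = 70 days after May 30, 2041.
May has 31 days — 1 day to the end of May leaves 69.
June has 30 days (39 left).
July has 31 days (8 left).
8 days into August → August 8, 2041.

August 8, 2041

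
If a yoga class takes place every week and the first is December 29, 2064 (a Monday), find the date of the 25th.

June 15, 2065

The 25th occurrence is 24 intervals after the first: 24 × 7 = 168 days after December 29, 2064.
December has 31 days — 2 days to the end of December leaves 166.
January has 31 days (135 left).
February has 28 days (107 left).
March has 31 days (76 left).
April has 30 days (46 left).
May has 31 days (15 left).
15 days into June → June 15, 2065.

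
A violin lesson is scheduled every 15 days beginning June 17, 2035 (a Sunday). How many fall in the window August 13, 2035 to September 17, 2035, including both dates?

Occurrences land 15·i days after June 17, 2035 for i = 0, 1, 2, …
August 13, 2035 is 57 days after the start; 57 ÷ 15 = 3 remainder 12; since the remainder is 12, round up to i = 4. First occurrence in the window: #5 on August 16, 2035 (4×15 = 60 days in).
September 17, 2035 is 92 days after the start; 92 ÷ 15 = 6 remainder 2. Last occurrence in the window: #7 on September 15, 2035.
Occurrences #5 through #7: 3 in total.

3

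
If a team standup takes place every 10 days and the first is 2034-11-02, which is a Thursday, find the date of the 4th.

2034-12-02

The 4th occurrence is 3 intervals after the first: 3 × 10 = 30 days after 2034-11-02.
November has 30 days — 28 days to the end of November leaves 2.
2 days into December → 2034-12-02.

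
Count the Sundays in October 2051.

5

October 1, 2051 is a Sunday; the first Sunday on or after it is October 1, 2051.
From October 1, 2051 to October 31, 2051 is 31 − 1 = 30 days.
30 ÷ 7 = 4 full weeks with remainder 2, so 4 more Sundays after the first → 5.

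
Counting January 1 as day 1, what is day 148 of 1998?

May 28, 1998

Jan has 31 days (148 − 31 = 117 remain).
Feb has 28 days (117 − 28 = 89 remain).
Mar has 31 days (89 − 31 = 58 remain).
Apr has 30 days (58 − 30 = 28 remain).
28 into May → May 28.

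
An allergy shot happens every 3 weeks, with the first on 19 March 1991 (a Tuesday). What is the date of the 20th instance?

The 20th occurrence is 19 intervals after the first: 19 × 21 = 399 days after 19 March 1991.
March has 31 days — 12 days to the end of March leaves 387.
April has 30 days (357 left).
May has 31 days (326 left).
June has 30 days (296 left).
July has 31 days (265 left).
August has 31 days (234 left).
September has 30 days (204 left).
October has 31 days (173 left).
November has 30 days (143 left).
December has 31 days (112 left).
January has 31 days (81 left).
February has 29 days (52 left).
March has 31 days (21 left).
21 days into April → 21 April 1992.

21 April 1992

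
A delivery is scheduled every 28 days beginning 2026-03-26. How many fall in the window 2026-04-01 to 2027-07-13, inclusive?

16

Occurrences land 28·i days after 2026-03-26 for i = 0, 1, 2, …
2026-04-01 is 6 days after the start; 6 ÷ 28 = 0 remainder 6; since the remainder is 6, round up to i = 1. First occurrence in the window: #2 on 2026-04-23 (1×28 = 28 days in).
2027-07-13 is 474 days after the start; 474 ÷ 28 = 16 remainder 26. Last occurrence in the window: #17 on 2027-06-17.
Occurrences #2 through #17: 16 in total.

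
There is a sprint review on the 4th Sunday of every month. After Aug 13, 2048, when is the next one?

Aug 23, 2048

Aug 2048 starts on a Saturday; its first Sunday is the 2nd, so the 4th Sunday is the 23rd — Aug 23, 2048.
Aug 23, 2048 is after Aug 13, 2048, so that is the next one.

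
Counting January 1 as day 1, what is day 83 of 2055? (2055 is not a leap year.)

24 March 2055

January has 31 days (83 − 31 = 52 remain).
February has 28 days (52 − 28 = 24 remain).
24 into March → March 24.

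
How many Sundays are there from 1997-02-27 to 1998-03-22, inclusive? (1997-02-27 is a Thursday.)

56

1997-02-27 is a Thursday; the first Sunday on or after it is 1997-03-02 (3 days later).
From 1997-03-02 to 1998-03-22: 304 + 81 = 385 days (rest of 1997, to 1998-03-22 in 1998).
385 ÷ 7 = 55 full weeks with remainder 0, so 55 more Sundays after the first → 56.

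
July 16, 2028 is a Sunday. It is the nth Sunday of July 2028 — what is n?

3rd

Day 16 falls in week ⌈16/7⌉ of the month.
Days 1–7 hold the 1st Sunday, 8–14 the 2nd, 15–21 the 3rd, 22–28 the 4th, 29–31 the 5th.
16 is in the range for the 3rd.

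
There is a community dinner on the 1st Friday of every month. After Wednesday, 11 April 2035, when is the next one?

4 May 2035

April 2035 starts on a Sunday, so its 1st Friday is 6 April 2035 (5 days in).
That is not after 11 April 2035, so look at May 2035.
May 2035 starts on a Tuesday, so its 1st Friday is 4 May 2035 (3 days in).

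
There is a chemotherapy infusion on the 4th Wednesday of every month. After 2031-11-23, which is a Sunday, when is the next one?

November 2031 starts on a Saturday; its first Wednesday is the 5th, so the 4th Wednesday is the 26th — 2031-11-26.
2031-11-26 is after 2031-11-23, so that is the next one.

2031-11-26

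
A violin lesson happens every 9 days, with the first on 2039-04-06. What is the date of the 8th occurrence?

The 8th occurrence is 7 intervals after the first: 7 × 9 = 63 days after 2039-04-06.
April has 30 days — 24 days to the end of April leaves 39.
May has 31 days (8 left).
8 days into June → 2039-06-08.

2039-06-08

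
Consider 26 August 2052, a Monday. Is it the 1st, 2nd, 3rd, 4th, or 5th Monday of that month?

4th

Day 26 falls in week ⌈26/7⌉ of the month.
Days 1–7 hold the 1st Monday, 8–14 the 2nd, 15–21 the 3rd, 22–28 the 4th, 29–31 the 5th.
26 is in the range for the 4th.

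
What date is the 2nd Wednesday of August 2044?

10 August 2044

August 2044 begins on a Monday, so the first Wednesday is August 3 (2 days later).
The 2nd Wednesday is 1 weeks later: 3 + 7 = 10.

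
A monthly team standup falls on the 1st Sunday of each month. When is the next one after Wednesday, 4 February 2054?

February 2054 starts on a Sunday, so its 1st Sunday is 1 February 2054.
That is not after 4 February 2054, so look at March 2054.
March 2054 starts on a Sunday, so its 1st Sunday is 1 March 2054.

1 March 2054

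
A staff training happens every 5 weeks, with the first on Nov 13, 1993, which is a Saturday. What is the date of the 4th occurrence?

The 4th occurrence is 3 intervals after the first: 3 × 35 = 105 days after Nov 13, 1993.
Nov has 30 days — 17 days to the end of Nov leaves 88.
Dec has 31 days (57 left).
Jan has 31 days (26 left).
26 days into Feb → Feb 26, 1994.

Feb 26, 1994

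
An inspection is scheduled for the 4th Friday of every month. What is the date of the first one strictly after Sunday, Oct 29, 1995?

Nov 24, 1995

Oct 1995 starts on a Sunday; its first Friday is the 6th, so the 4th Friday is the 27th — Oct 27, 1995.
That is not after Oct 29, 1995, so look at Nov 1995.
Nov 1995 starts on a Wednesday; its first Friday is the 3rd, so the 4th Friday is the 24th — Nov 24, 1995.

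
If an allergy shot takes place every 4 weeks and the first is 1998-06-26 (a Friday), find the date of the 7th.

The 7th occurrence is 6 intervals after the first: 6 × 28 = 168 days after 1998-06-26.
June has 30 days — 4 days to the end of June leaves 164.
July has 31 days (133 left).
August has 31 days (102 left).
September has 30 days (72 left).
October has 31 days (41 left).
November has 30 days (11 left).
11 days into December → 1998-12-11.

1998-12-11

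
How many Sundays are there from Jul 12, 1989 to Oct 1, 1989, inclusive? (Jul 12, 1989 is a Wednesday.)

Jul 12, 1989 is a Wednesday; the first Sunday on or after it is Jul 16, 1989 (4 days later).
From Jul 16, 1989 to Oct 1, 1989: 15 + 31 + 30 + 1 = 77 days (rest of Jul, Aug, Sep, Oct).
77 ÷ 7 = 11 full weeks with remainder 0, so 11 more Sundays after the first → 12.

12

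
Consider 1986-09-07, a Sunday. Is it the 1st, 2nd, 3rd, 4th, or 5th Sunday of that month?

1st

Day 7 falls in week ⌈7/7⌉ of the month.
Days 1–7 hold the 1st Sunday, 8–14 the 2nd, 15–21 the 3rd, 22–28 the 4th, 29–31 the 5th.
7 is in the range for the 1st.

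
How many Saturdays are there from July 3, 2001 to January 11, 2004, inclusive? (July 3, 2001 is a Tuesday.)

132

July 3, 2001 is a Tuesday; the first Saturday on or after it is July 7, 2001 (4 days later).
From July 7, 2001 to January 11, 2004: 177 + 365 + 365 + 11 = 918 days (rest of 2001, 2002, 2003, to January 11, 2004 in 2004).
918 ÷ 7 = 131 full weeks with remainder 1, so 131 more Saturdays after the first → 132.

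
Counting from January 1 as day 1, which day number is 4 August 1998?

Days in months before August: 31 + 28 + 31 + 30 + 31 + 30 + 31 = 212.
Plus 4 days into August → day 216.

216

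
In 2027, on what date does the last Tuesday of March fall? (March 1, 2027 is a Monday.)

30 March 2027

March 2027 begins on a Monday, so the first Tuesday is March 2 (1 day later).
March 2027 has 31 days. Adding weeks: 2, 9, 16, 23, 30 — the last one ≤ 31 is the 30th.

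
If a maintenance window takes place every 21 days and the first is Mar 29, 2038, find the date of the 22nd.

The 22nd occurrence is 21 intervals after the first: 21 × 21 = 441 days after Mar 29, 2038.
Mar has 31 days — 2 days to the end of Mar leaves 439.
From end of Mar to end of 2038 is 275 days (164 left).
Jan has 31 days (133 left).
Feb has 28 days (105 left).
Mar has 31 days (74 left).
Apr has 30 days (44 left).
May has 31 days (13 left).
13 days into Jun → Jun 13, 2039.

Jun 13, 2039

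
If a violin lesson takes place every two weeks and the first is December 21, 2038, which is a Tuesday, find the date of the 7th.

March 15, 2039

The 7th occurrence is 6 intervals after the first: 6 × 14 = 84 days after December 21, 2038.
December has 31 days — 10 days to the end of December leaves 74.
January has 31 days (43 left).
February has 28 days (15 left).
15 days into March → March 15, 2039.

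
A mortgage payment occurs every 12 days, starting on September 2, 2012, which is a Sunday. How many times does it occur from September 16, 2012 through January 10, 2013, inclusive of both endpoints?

9

Occurrences land 12·i days after September 2, 2012 for i = 0, 1, 2, …
September 16, 2012 is 14 days after the start; 14 ÷ 12 = 1 remainder 2; since the remainder is 2, round up to i = 2. First occurrence in the window: #3 on September 26, 2012 (2×12 = 24 days in).
January 10, 2013 is 130 days after the start; 130 ÷ 12 = 10 remainder 10. Last occurrence in the window: #11 on December 31, 2012.
Occurrences #3 through #11: 9 in total.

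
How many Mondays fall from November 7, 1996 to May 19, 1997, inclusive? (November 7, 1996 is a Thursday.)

November 7, 1996 is a Thursday; the first Monday on or after it is November 11, 1996 (4 days later).
From November 11, 1996 to May 19, 1997: 19 + 31 + 31 + 28 + 31 + 30 + 19 = 189 days (rest of November, December, January, February, March, April, May).
189 ÷ 7 = 27 full weeks with remainder 0, so 27 more Mondays after the first → 28.

28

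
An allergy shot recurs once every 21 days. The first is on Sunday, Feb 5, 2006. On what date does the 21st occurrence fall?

Apr 1, 2007

The 21st occurrence is 20 intervals after the first: 20 × 21 = 420 days after Feb 5, 2006.
Feb has 28 days — 23 days to the end of Feb leaves 397.
Mar has 31 days (366 left).
Apr has 30 days (336 left).
May has 31 days (305 left).
Jun has 30 days (275 left).
Jul has 31 days (244 left).
Aug has 31 days (213 left).
Sep has 30 days (183 left).
Oct has 31 days (152 left).
Nov has 30 days (122 left).
Dec has 31 days (91 left).
Jan has 31 days (60 left).
Feb has 28 days (32 left).
Mar has 31 days (1 left).
1 day into Apr → Apr 1, 2007.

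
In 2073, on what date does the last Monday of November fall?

November 2073 begins on a Wednesday, so the first Monday is November 6 (5 days later).
November 2073 has 30 days. Adding weeks: 6, 13, 20, 27 — the last one ≤ 30 is the 27th.

2073-11-27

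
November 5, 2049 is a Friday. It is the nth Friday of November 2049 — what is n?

1st

Day 5 falls in week ⌈5/7⌉ of the month.
Days 1–7 hold the 1st Friday, 8–14 the 2nd, 15–21 the 3rd, 22–28 the 4th, 29–31 the 5th.
5 is in the range for the 1st.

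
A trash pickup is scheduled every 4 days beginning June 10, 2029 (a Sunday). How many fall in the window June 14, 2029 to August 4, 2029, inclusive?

13

Occurrences land 4·i days after June 10, 2029 for i = 0, 1, 2, …
June 14, 2029 is 4 days after the start; 4 ÷ 4 = 1 remainder 0. First occurrence in the window: #2 on June 14, 2029 (1×4 = 4 days in).
August 4, 2029 is 55 days after the start; 55 ÷ 4 = 13 remainder 3. Last occurrence in the window: #14 on August 1, 2029.
Occurrences #2 through #14: 13 in total.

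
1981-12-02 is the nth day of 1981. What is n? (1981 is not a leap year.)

336

Days in months before December: 31 + 28 + 31 + 30 + 31 + 30 + 31 + 31 + 30 + 31 + 30 = 334.
Plus 2 days into December → day 336.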